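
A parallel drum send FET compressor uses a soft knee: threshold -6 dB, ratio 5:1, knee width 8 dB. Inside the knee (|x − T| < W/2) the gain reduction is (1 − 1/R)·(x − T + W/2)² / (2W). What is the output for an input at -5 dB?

-6.25 dB

x − T + W/2 = -5 − (-6) + 4 = 5.
GR = (1 − 1/5) × 5² / 16 = 0.8 × 25 / 16 = 1.25 dB.
Output = -5 − 1.25 = -6.25 dB.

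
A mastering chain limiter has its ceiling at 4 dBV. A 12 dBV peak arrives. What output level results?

A brickwall limiter is an ∞:1 compressor: any input above the ceiling is clamped to 4 dBV.

4 dBV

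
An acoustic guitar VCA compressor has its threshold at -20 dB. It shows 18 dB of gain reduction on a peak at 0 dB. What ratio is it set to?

10:1

Input overshoot = 0 − (-20) = 20 dB.
Output overshoot = 20 − 18 = 2 dB.
Ratio = input overshoot / output overshoot = 20 / 2 = 10.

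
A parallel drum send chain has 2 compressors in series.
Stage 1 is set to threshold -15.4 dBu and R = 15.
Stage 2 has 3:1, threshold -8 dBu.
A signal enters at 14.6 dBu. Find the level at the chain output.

-13.4 dBu

Stage 1: 30 dB above -15.4 dBu, reduced 15:1 to 2 dB above → -13.4 dBu.
Stage 2: -13.4 dBu ≤ -8 dBu, so stage 2 doesn't engage; output -13.4 dBu.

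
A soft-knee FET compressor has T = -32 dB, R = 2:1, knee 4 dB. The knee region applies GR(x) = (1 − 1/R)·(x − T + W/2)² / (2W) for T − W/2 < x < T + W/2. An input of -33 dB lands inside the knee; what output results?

-33.0625 dB

x − T + W/2 = -33 − (-32) + 2 = 1.
GR = (1 − 1/2) × 1² / 8 = 0.5 × 1 / 8 = 0.0625 dB.
Output = -33 − 0.0625 = -33.0625 dB.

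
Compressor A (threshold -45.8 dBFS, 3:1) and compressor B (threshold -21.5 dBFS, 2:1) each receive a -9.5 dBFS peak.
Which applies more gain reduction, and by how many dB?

A, by 18.2 dB

A: overshoot 36.3 dB → output overshoot 12.1 dB → GR 24.2 dB.
B: overshoot 12 dB → output overshoot 6 dB → GR 6 dB.
A reduces 18.2 dB more.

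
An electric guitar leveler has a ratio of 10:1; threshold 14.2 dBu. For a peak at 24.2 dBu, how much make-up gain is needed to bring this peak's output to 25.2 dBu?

Without make-up, output = threshold + overshoot/10 = 14.2 + 1 = 15.2 dBu.
Gap to target: 10 dB.

10 dB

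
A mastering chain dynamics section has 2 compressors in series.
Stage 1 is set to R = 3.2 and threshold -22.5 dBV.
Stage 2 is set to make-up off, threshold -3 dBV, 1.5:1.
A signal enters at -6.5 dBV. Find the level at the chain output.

Stage 1: 16 dB above -22.5 dBV, reduced 3.2:1 to 5 dB above → -17.5 dBV.
Stage 2: -17.5 dBV is at or below the -3 dBV threshold — no compression; output -17.5 dBV.

-17.5 dBV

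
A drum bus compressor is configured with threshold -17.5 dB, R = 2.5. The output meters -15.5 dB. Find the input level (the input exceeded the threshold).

-12.5 dB

The compressed level sits -15.5 − (-17.5) = 2 dB over threshold.
Undo the ratio: input overshoot = 2 × 2.5 = 5 dB, giving input = -12.5 dB.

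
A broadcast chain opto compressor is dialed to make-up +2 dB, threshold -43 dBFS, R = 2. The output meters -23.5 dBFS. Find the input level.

Stripping the +2 dB make-up gives -25.5 dBFS at the gain stage.
The compressed level sits -25.5 − (-43) = 17.5 dB over threshold.
Before 2:1 compression the overshoot was 17.5 × 2 = 35 dB, so input = -43 + 35 = -8 dBFS.

-8 dBFS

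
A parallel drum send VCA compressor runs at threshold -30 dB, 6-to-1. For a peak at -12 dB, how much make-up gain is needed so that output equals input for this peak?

The peak compresses to -30 + 18/6 = -27 dB.
To reach -12 dB requires -12 − (-27) = 15 dB of make-up.

15 dB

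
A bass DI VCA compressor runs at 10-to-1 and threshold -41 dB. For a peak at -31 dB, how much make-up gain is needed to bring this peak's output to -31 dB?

Overshoot 10 dB → 10/10 = 1 dB after compression, so the compressed level is -41 + 1 = -40 dB.
Make-up = target − compressed = -31 − (-40) = 9 dB.

9 dB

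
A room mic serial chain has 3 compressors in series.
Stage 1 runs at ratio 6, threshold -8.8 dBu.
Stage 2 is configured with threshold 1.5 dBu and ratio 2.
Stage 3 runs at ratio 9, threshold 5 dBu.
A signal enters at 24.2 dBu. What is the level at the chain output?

Stage 1: 24.2 dBu is 33 dB over -8.8 dBu; at 6:1 that becomes 5.5 dB over, giving -3.3 dBu.
Stage 2: -3.3 dBu is at or below the 1.5 dBu threshold — no compression; output -3.3 dBu.
Stage 3: below threshold (-3.3 ≤ 5); passes unchanged; output -3.3 dBu.

-3.3 dBu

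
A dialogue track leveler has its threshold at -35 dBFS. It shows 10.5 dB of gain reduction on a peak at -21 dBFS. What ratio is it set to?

4:1

Input overshoot = -21 − (-35) = 14 dB.
Output overshoot = 14 − 10.5 = 3.5 dB.
Ratio = input overshoot / output overshoot = 14 / 3.5 = 4.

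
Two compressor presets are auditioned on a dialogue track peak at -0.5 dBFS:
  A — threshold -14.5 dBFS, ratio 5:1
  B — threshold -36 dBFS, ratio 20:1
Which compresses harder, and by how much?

A: GR = 14 − 14/5 = 11.2 dB.
B: GR = 35.5 − 35.5/20 = 33.725 dB.
B applies 22.525 dB more gain reduction.

B, by 22.525 dB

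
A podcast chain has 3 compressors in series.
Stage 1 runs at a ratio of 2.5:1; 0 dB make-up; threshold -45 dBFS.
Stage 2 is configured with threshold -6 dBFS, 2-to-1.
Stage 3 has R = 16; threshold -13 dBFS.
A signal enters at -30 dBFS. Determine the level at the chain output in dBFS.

-39 dBFS

Stage 1: overshoot 15 dB → 15/2.5 = 6 dB → -39 dBFS.
Stage 2: -39 dBFS is at or below the -6 dBFS threshold — no compression; output -39 dBFS.
Stage 3: -39 dBFS ≤ -13 dBFS, so stage 3 doesn't engage; output -39 dBFS.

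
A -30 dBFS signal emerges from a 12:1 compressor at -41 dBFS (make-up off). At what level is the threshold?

-42 dBFS

Input is 12 dB above T (since output overshoot × R = input overshoot: (-41 − T)·12 = -30 − T gives T = -42 dBFS).
Check: -42 + (-30 − (-42))/12 = -42 + 1 = -41 dBFS. ✓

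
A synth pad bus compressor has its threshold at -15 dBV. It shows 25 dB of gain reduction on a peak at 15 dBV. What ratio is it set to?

6:1

Input overshoot = 15 − (-15) = 30 dB.
Output overshoot = 30 − 25 = 5 dB.
Ratio = input overshoot / output overshoot = 30 / 5 = 6.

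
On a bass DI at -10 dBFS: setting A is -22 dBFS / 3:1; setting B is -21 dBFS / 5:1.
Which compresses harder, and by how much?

B, by 0.8 dB

A: overshoot 12 dB → output overshoot 4 dB → GR 8 dB.
B: overshoot 11 dB → output overshoot 2.2 dB → GR 8.8 dB.
Difference: 0.8 dB in favour of B.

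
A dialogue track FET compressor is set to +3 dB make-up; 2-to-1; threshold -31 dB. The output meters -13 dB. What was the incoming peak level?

-1 dB

Remove make-up: -13 − 3 = -16 dB.
That's 15 dB above the -31 dB threshold.
Undo the ratio: input overshoot = 15 × 2 = 30 dB, giving input = -1 dB.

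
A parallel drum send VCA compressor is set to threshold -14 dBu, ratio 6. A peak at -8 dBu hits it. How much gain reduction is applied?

5 dB

-8 dBu exceeds the threshold by 6 dB.
A 6:1 ratio leaves 1 dB of that excess.
GR = overshoot in − overshoot out = 6 − 1 = 5 dB.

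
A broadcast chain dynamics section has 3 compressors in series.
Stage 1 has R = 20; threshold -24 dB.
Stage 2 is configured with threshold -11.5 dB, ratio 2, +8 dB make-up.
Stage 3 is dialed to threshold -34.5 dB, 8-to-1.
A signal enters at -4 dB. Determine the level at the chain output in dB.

Stage 1: 20 dB above -24 dB, reduced 20:1 to 1 dB above → -23 dB.
Stage 2: -23 dB is at or below the -11.5 dB threshold — no compression; make-up brings it to -15 dB.
Stage 3: -15 dB is 19.5 dB over -34.5 dB; at 8:1 that becomes 2.4375 dB over, giving -32.0625 dB.

-32.0625 dB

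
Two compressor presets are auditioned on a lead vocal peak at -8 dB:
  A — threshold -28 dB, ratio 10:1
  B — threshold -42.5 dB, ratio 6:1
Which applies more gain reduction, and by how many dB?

A: GR = 20 − 20/10 = 18 dB.
B: GR = 34.5 − 34.5/6 = 28.75 dB.
B applies 10.75 dB more gain reduction.

B, by 10.75 dB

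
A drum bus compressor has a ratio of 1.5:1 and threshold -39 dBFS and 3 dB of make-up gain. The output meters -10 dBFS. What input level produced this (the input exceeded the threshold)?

Stripping the +3 dB make-up gives -13 dBFS at the gain stage.
Post-compression overshoot = -13 − (-39) = 26 dB.
Undo the ratio: input overshoot = 26 × 1.5 = 39 dB, giving input = 0 dBFS.

0 dBFS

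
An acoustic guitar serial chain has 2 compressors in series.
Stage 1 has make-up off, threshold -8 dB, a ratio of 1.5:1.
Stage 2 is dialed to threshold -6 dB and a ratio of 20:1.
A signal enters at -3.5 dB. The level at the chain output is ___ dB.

Stage 1: 4.5 dB above -8 dB, reduced 1.5:1 to 3 dB above → -5 dB.
Stage 2: overshoot 1 dB → 1/20 = 0.05 dB → -5.95 dB.

-5.95 dB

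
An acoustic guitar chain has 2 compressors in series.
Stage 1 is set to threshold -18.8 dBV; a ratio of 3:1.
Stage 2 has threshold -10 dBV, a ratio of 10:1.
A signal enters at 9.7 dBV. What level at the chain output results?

Stage 1: 9.7 dBV is 28.5 dB over -18.8 dBV; at 3:1 that becomes 9.5 dB over, giving -9.3 dBV.
Stage 2: overshoot 0.7 dB → 0.7/10 = 0.07 dB → -9.93 dBV.

-9.93 dBV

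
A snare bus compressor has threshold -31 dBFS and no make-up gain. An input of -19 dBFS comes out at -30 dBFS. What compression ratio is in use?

Input overshoot = -19 − (-31) = 12 dB; output overshoot = -30 − (-31) = 1 dB.
Ratio = 12 / 1 = 12.

12:1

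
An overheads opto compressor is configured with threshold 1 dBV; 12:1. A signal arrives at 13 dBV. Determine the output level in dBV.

2 dBV

13 dBV sits 12 dB over threshold.
At 12:1 the overshoot is divided by 12, leaving 1 dB above threshold.
Output = 1 + 1 = 2 dBV.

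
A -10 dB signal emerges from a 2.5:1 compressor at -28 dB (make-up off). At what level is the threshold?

-40 dB

Input is 30 dB above T (since output overshoot × R = input overshoot: (-28 − T)·2.5 = -10 − T gives T = -40 dB).
Check: -40 + (-10 − (-40))/2.5 = -40 + 12 = -28 dB. ✓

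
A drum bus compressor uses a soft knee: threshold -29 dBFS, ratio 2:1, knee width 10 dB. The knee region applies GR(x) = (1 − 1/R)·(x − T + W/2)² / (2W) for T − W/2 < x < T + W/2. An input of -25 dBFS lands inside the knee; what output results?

x − T + W/2 = -25 − (-29) + 5 = 9.
GR = (1 − 1/2) × 9² / 20 = 0.5 × 81 / 20 = 2.025 dB.
Output = -25 − 2.025 = -27.025 dBFS.

-27.025 dBFS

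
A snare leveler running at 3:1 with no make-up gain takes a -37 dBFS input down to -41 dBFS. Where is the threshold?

Input is 6 dB above T (since output overshoot × R = input overshoot: (-41 − T)·3 = -37 − T gives T = -43 dBFS).
Check: -43 + (-37 − (-43))/3 = -43 + 2 = -41 dBFS. ✓

-43 dBFS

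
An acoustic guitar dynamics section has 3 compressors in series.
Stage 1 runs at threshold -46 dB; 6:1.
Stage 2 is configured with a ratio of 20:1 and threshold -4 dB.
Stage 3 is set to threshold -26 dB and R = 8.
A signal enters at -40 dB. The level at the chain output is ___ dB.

-45 dB

Stage 1: -40 dB is 6 dB over -46 dB; at 6:1 that becomes 1 dB over, giving -45 dB.
Stage 2: below threshold (-45 ≤ -4); passes unchanged; output -45 dB.
Stage 3: -45 dB ≤ -26 dB, so stage 3 doesn't engage; output -45 dB.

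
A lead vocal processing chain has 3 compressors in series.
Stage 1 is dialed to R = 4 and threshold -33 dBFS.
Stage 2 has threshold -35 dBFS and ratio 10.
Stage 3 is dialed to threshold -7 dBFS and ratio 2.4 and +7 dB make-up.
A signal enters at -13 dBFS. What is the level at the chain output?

Stage 1: 20 dB above -33 dBFS, reduced 4:1 to 5 dB above → -28 dBFS.
Stage 2: -28 dBFS is 7 dB over -35 dBFS; at 10:1 that becomes 0.7 dB over, giving -34.3 dBFS.
Stage 3: -34.3 dBFS ≤ -7 dBFS, so stage 3 doesn't engage; make-up brings it to -27.3 dBFS.

-27.3 dBFS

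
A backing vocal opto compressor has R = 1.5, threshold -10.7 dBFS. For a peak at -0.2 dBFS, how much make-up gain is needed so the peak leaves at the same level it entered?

Overshoot 10.5 dB → 10.5/1.5 = 7 dB after compression, so the compressed level is -10.7 + 7 = -3.7 dBFS.
Make-up = target − compressed = -0.2 − (-3.7) = 3.5 dB.

3.5 dB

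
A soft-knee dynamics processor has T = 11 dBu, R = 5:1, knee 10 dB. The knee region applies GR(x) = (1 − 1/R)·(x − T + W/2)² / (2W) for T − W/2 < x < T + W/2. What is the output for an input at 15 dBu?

x − T + W/2 = 15 − 11 + 5 = 9.
GR = (1 − 1/5) × 9² / 20 = 0.8 × 81 / 20 = 3.24 dB.
Output = 15 − 3.24 = 11.76 dBu.

11.76 dBu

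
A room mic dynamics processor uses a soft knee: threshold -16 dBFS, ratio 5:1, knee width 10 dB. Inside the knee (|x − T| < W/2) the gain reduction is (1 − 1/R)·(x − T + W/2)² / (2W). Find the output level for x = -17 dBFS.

x − T + W/2 = -17 − (-16) + 5 = 4.
GR = (1 − 1/5) × 4² / 20 = 0.8 × 16 / 20 = 0.64 dB.
Output = -17 − 0.64 = -17.64 dBFS.

-17.64 dBFS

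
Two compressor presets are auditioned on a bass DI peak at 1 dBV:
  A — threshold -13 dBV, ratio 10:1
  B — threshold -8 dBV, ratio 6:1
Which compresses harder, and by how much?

A: GR = 14 − 14/10 = 12.6 dB.
B: GR = 9 − 9/6 = 7.5 dB.
A reduces 5.1 dB more.

A, by 5.1 dB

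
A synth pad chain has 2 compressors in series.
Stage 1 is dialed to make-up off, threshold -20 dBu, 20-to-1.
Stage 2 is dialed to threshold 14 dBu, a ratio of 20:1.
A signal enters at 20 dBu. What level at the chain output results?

Stage 1: 40 dB above -20 dBu, reduced 20:1 to 2 dB above → -18 dBu.
Stage 2: -18 dBu is at or below the 14 dBu threshold — no compression; output -18 dBu.

-18 dBu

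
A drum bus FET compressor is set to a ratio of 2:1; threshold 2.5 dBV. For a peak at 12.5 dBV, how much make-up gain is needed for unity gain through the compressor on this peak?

Overshoot 10 dB → 10/2 = 5 dB after compression, so the compressed level is 2.5 + 5 = 7.5 dBV.
Make-up = target − compressed = 12.5 − 7.5 = 5 dB.

5 dB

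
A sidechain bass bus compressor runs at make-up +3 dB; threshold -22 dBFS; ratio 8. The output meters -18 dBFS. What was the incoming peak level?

-14 dBFS

Before make-up, the level was -18 − 3 = -21 dBFS.
The compressed level sits -21 − (-22) = 1 dB over threshold.
Before 8:1 compression the overshoot was 1 × 8 = 8 dB, so input = -22 + 8 = -14 dBFS.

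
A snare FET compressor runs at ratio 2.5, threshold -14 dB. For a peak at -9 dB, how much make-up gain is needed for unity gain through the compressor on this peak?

Without make-up, output = threshold + overshoot/2.5 = -14 + 2 = -12 dB.
Gap to target: 3 dB.

3 dB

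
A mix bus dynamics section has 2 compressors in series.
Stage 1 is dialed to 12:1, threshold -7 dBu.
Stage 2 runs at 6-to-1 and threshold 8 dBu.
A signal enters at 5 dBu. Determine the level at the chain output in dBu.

Stage 1: 12 dB above -7 dBu, reduced 12:1 to 1 dB above → -6 dBu.
Stage 2: -6 dBu is at or below the 8 dBu threshold — no compression; output -6 dBu.

-6 dBu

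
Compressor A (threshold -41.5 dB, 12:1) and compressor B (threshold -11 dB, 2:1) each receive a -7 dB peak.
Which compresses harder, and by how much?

A, by 29.625 dB

A: 34.5 dB over, compressed to 2.875 dB over, so 31.625 dB of GR.
B: 4 dB over, compressed to 2 dB over, so 2 dB of GR.
Difference: 29.625 dB in favour of A.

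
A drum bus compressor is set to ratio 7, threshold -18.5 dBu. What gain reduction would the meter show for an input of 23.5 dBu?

Overshoot = 23.5 − (-18.5) = 42 dB.
A 7:1 ratio leaves 6 dB of that excess.
So the signal is attenuated by 42 − 6 = 36 dB.

36 dB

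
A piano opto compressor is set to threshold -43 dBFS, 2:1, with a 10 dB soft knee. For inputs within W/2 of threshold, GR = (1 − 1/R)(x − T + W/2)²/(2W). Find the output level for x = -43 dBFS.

x − T + W/2 = -43 − (-43) + 5 = 5.
GR = (1 − 1/2) × 5² / 20 = 0.5 × 25 / 20 = 0.625 dB.
Output = -43 − 0.625 = -43.625 dBFS.

-43.625 dBFS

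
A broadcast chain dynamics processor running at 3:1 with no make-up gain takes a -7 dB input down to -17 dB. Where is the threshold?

-22 dB

Let T be the threshold. Output overshoot = (input overshoot)/R, so -17 − T = (-7 − T)/3.
3·(-17 − T) = -7 − T → 2·T = -51 − (-7) = -44.
T = -44/2 = -22 dB.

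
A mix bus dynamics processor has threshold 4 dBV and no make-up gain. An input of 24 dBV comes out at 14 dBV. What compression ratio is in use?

2:1

Input overshoot = 24 − 4 = 20 dB; output overshoot = 14 − 4 = 10 dB.
Ratio = 20 / 10 = 2.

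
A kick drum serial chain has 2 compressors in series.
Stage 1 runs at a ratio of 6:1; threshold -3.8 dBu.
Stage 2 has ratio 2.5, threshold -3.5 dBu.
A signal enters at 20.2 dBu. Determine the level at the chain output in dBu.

Stage 1: overshoot 24 dB → 24/6 = 4 dB → 0.2 dBu.
Stage 2: 0.2 dBu is 3.7 dB over -3.5 dBu; at 2.5:1 that becomes 1.48 dB over, giving -2.02 dBu.

-2.02 dBu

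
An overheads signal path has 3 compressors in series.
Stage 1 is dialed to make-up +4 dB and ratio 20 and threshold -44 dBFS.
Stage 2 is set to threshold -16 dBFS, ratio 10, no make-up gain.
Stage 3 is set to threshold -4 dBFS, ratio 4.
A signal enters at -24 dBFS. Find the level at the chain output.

Stage 1: 20 dB above -44 dBFS, reduced 20:1 to 1 dB above → -43 dBFS; +4 dB make-up → -39 dBFS.
Stage 2: below threshold (-39 ≤ -16); passes unchanged; output -39 dBFS.
Stage 3: below threshold (-39 ≤ -4); passes unchanged; output -39 dBFS.

-39 dBFS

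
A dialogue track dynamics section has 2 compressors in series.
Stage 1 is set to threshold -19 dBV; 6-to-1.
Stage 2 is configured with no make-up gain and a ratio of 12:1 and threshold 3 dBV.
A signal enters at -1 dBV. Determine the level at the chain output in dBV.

-16 dBV

Stage 1: 18 dB above -19 dBV, reduced 6:1 to 3 dB above → -16 dBV.
Stage 2: -16 dBV is at or below the 3 dBV threshold — no compression; output -16 dBV.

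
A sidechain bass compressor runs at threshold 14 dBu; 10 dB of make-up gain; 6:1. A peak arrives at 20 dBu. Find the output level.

Overshoot: 20 − 14 = 6 dB.
At 6:1 the overshoot is divided by 6, leaving 1 dB above threshold.
Output = 14 + 1 = 15 dBu; make-up adds 10 dB, giving 25 dBu.

25 dBu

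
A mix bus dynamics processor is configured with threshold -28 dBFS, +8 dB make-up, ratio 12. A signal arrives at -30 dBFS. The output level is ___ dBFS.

-30 dBFS is 2 dB below the -28 dBFS threshold, so no gain reduction is applied.
Make-up gain adds 8 dB: -30 + 8 = -22 dBFS.

-22 dBFS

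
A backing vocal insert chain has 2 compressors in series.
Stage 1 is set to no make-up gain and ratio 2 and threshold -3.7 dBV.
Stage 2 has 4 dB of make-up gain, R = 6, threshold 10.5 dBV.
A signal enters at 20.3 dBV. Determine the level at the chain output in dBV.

12.3 dBV

Stage 1: 20.3 dBV is 24 dB over -3.7 dBV; at 2:1 that becomes 12 dB over, giving 8.3 dBV.
Stage 2: 8.3 dBV is at or below the 10.5 dBV threshold — no compression; make-up brings it to 12.3 dBV.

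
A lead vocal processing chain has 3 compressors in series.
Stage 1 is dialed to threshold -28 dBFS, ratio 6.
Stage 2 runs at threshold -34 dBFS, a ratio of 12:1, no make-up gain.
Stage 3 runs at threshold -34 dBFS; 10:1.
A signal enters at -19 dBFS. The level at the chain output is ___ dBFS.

Stage 1: overshoot 9 dB → 9/6 = 1.5 dB → -26.5 dBFS.
Stage 2: 7.5 dB above -34 dBFS, reduced 12:1 to 0.625 dB above → -33.375 dBFS.
Stage 3: overshoot 0.625 dB → 0.625/10 = 0.0625 dB → -33.9375 dBFS.

-33.9375 dBFS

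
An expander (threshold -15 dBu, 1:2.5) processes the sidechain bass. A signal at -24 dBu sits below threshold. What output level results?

Undershoot = (-15) − (-24) = 9 dB.
At 1:2.5, that expands to 22.5 dB under threshold.
Output = -15 − 22.5 = -37.5 dBu.

-37.5 dBu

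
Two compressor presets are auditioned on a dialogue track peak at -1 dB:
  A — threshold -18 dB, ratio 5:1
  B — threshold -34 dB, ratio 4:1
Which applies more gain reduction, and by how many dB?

B, by 11.15 dB

A: 17 dB over, compressed to 3.4 dB over, so 13.6 dB of GR.
B: 33 dB over, compressed to 8.25 dB over, so 24.75 dB of GR.
B reduces 11.15 dB more.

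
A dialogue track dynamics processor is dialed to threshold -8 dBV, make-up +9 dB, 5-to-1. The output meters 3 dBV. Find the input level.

2 dBV

Remove make-up: 3 − 9 = -6 dBV.
That's 2 dB above the -8 dBV threshold.
Undo the ratio: input overshoot = 2 × 5 = 10 dB, giving input = 2 dBV.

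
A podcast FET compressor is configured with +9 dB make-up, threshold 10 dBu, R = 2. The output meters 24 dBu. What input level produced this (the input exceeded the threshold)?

20 dBu

Remove make-up: 24 − 9 = 15 dBu.
That's 5 dB above the 10 dBu threshold.
Input overshoot = R × output overshoot = 10 dB → input = 10 + 10 = 20 dBu.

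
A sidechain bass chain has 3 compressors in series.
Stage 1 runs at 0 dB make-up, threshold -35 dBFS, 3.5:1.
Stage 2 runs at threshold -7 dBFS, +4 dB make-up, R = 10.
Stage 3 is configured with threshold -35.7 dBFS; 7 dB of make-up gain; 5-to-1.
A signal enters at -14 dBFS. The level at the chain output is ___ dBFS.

-26.56 dBFS

Stage 1: 21 dB above -35 dBFS, reduced 3.5:1 to 6 dB above → -29 dBFS.
Stage 2: below threshold (-29 ≤ -7); passes unchanged; make-up brings it to -25 dBFS.
Stage 3: overshoot 10.7 dB → 10.7/5 = 2.14 dB → -33.56 dBFS; +7 dB make-up → -26.56 dBFS.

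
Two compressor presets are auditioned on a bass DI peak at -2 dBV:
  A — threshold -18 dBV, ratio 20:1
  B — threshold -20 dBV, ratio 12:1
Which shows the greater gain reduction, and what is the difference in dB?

A: 16 dB over, compressed to 0.8 dB over, so 15.2 dB of GR.
B: 18 dB over, compressed to 1.5 dB over, so 16.5 dB of GR.
B applies 1.3 dB more gain reduction.

B, by 1.3 dB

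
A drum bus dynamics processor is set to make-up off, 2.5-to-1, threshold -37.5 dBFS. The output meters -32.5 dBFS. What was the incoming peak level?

-25 dBFS

Post-compression overshoot = -32.5 − (-37.5) = 5 dB.
Before 2.5:1 compression the overshoot was 5 × 2.5 = 12.5 dB, so input = -37.5 + 12.5 = -25 dBFS.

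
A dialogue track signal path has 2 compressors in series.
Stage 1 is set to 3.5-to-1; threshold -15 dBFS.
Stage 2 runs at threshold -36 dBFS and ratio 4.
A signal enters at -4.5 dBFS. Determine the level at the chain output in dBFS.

Stage 1: overshoot 10.5 dB → 10.5/3.5 = 3 dB → -12 dBFS.
Stage 2: 24 dB above -36 dBFS, reduced 4:1 to 6 dB above → -30 dBFS.

-30 dBFS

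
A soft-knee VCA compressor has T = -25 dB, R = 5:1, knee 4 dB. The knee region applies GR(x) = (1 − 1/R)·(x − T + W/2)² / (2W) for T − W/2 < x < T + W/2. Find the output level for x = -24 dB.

x − T + W/2 = -24 − (-25) + 2 = 3.
GR = (1 − 1/5) × 3² / 8 = 0.8 × 9 / 8 = 0.9 dB.
Output = -24 − 0.9 = -24.9 dB.

-24.9 dB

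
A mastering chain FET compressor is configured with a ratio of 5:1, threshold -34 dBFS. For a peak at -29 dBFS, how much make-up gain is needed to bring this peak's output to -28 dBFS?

5 dB

Without make-up, output = threshold + overshoot/5 = -34 + 1 = -33 dBFS.
Gap to target: 5 dB.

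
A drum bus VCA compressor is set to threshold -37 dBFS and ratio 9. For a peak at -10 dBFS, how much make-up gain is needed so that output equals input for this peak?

24 dB

Without make-up, output = threshold + overshoot/9 = -37 + 3 = -34 dBFS.
Gap to target: 24 dB.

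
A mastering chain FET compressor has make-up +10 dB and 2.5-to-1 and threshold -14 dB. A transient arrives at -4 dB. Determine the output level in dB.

0 dB

-4 dB sits 10 dB over threshold.
At 2.5:1 the overshoot is divided by 2.5, leaving 4 dB above threshold.
That puts the output at -10 dB; make-up adds 10 dB, giving 0 dB.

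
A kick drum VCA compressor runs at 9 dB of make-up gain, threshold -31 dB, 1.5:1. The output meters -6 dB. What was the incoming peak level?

Remove make-up: -6 − 9 = -15 dB.
The compressed level sits -15 − (-31) = 16 dB over threshold.
Undo the ratio: input overshoot = 16 × 1.5 = 24 dB, giving input = -7 dB.

-7 dB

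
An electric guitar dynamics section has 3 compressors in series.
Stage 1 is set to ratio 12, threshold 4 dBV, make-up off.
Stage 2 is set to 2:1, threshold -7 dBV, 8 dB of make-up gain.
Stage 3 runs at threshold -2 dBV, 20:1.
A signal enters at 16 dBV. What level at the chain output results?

-1.55 dBV

Stage 1: 12 dB above 4 dBV, reduced 12:1 to 1 dB above → 5 dBV.
Stage 2: overshoot 12 dB → 12/2 = 6 dB → -1 dBV; +8 dB make-up → 7 dBV.
Stage 3: overshoot 9 dB → 9/20 = 0.45 dB → -1.55 dBV.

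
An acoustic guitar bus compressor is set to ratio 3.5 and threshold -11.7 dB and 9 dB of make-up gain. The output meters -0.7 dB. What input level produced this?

Stripping the +9 dB make-up gives -9.7 dB at the gain stage.
The compressed level sits -9.7 − (-11.7) = 2 dB over threshold.
Undo the ratio: input overshoot = 2 × 3.5 = 7 dB, giving input = -4.7 dB.

-4.7 dB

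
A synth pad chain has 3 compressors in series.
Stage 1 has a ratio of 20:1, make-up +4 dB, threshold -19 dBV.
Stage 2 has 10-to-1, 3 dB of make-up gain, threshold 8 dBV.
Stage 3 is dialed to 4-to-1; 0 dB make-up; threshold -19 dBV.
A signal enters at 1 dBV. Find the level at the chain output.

-17 dBV

Stage 1: 1 dBV is 20 dB over -19 dBV; at 20:1 that becomes 1 dB over, giving -18 dBV; +4 dB make-up → -14 dBV.
Stage 2: -14 dBV is at or below the 8 dBV threshold — no compression; make-up brings it to -11 dBV.
Stage 3: overshoot 8 dB → 8/4 = 2 dB → -17 dBV.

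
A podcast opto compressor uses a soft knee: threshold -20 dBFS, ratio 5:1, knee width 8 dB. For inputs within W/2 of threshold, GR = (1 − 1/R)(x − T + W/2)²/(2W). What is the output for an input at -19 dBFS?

-20.25 dBFS

x − T + W/2 = -19 − (-20) + 4 = 5.
GR = (1 − 1/5) × 5² / 16 = 0.8 × 25 / 16 = 1.25 dB.
Output = -19 − 1.25 = -20.25 dBFS.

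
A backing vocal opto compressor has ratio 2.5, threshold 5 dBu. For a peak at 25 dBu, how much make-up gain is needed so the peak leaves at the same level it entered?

The peak compresses to 5 + 20/2.5 = 13 dBu.
To reach 25 dBu requires 25 − 13 = 12 dB of make-up.

12 dB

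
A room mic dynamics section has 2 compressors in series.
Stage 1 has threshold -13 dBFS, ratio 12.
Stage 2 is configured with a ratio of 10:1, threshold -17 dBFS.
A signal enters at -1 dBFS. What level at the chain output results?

Stage 1: 12 dB above -13 dBFS, reduced 12:1 to 1 dB above → -12 dBFS.
Stage 2: -12 dBFS is 5 dB over -17 dBFS; at 10:1 that becomes 0.5 dB over, giving -16.5 dBFS.

-16.5 dBFS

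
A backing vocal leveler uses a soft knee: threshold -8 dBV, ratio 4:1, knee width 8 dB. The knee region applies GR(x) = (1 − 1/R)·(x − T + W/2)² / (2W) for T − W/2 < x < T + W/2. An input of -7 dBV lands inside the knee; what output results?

x − T + W/2 = -7 − (-8) + 4 = 5.
GR = (1 − 1/4) × 5² / 16 = 0.75 × 25 / 16 = 1.171875 dB.
Output = -7 − 1.171875 = -8.171875 dBV.

-8.171875 dBV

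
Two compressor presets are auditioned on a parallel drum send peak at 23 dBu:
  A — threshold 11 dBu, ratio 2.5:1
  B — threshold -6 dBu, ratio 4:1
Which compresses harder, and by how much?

B, by 14.55 dB

A: 12 dB over, compressed to 4.8 dB over, so 7.2 dB of GR.
B: 29 dB over, compressed to 7.25 dB over, so 21.75 dB of GR.
B applies 14.55 dB more gain reduction.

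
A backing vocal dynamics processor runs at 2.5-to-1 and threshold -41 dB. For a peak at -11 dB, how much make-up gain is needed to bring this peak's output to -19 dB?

Without make-up, output = threshold + overshoot/2.5 = -41 + 12 = -29 dB.
Gap to target: 10 dB.

10 dB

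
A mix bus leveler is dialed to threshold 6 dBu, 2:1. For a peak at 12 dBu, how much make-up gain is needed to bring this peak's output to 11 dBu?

2 dB

Without make-up, output = threshold + overshoot/2 = 6 + 3 = 9 dBu.
Gap to target: 2 dB.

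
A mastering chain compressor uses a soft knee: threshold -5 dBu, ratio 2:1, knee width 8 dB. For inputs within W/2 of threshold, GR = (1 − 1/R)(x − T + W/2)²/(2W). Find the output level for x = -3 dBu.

-4.125 dBu

x − T + W/2 = -3 − (-5) + 4 = 6.
GR = (1 − 1/2) × 6² / 16 = 0.5 × 36 / 16 = 1.125 dB.
Output = -3 − 1.125 = -4.125 dBu.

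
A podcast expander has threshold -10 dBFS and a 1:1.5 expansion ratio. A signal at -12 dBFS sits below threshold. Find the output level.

Undershoot = (-10) − (-12) = 2 dB.
At 1:1.5, that expands to 3 dB under threshold.
Output = -10 − 3 = -13 dBFS.

-13 dBFS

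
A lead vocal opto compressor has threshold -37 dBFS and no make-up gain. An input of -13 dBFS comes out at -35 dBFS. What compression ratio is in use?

12:1

Input overshoot = -13 − (-37) = 24 dB; output overshoot = -35 − (-37) = 2 dB.
Ratio = 24 / 2 = 12.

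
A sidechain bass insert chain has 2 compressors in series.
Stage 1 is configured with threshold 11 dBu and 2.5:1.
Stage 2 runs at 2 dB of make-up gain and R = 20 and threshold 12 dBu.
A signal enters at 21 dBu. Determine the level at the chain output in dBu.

Stage 1: 21 dBu is 10 dB over 11 dBu; at 2.5:1 that becomes 4 dB over, giving 15 dBu.
Stage 2: 15 dBu is 3 dB over 12 dBu; at 20:1 that becomes 0.15 dB over, giving 12.15 dBu; +2 dB make-up → 14.15 dBu.

14.15 dBu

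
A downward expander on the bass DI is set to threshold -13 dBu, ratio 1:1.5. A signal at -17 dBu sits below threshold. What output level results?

Below threshold, a 1:1.5 expander applies gain = (1.5−1)×(T − x) of attenuation.
(1.5−1) × 4 = 2 dB, so output = -17 − 2 = -19 dBu.

-19 dBu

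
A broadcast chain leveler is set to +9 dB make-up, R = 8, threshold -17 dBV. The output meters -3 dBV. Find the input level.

23 dBV

Stripping the +9 dB make-up gives -12 dBV at the gain stage.
Post-compression overshoot = -12 − (-17) = 5 dB.
Undo the ratio: input overshoot = 5 × 8 = 40 dB, giving input = 23 dBV.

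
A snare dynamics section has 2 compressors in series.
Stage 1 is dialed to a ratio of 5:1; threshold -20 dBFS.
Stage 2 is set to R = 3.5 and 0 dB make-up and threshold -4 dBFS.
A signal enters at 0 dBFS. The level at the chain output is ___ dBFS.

Stage 1: 20 dB above -20 dBFS, reduced 5:1 to 4 dB above → -16 dBFS.
Stage 2: below threshold (-16 ≤ -4); passes unchanged; output -16 dBFS.

-16 dBFS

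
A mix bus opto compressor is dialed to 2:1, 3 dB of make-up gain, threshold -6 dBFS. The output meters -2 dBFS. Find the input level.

Remove make-up: -2 − 3 = -5 dBFS.
Post-compression overshoot = -5 − (-6) = 1 dB.
Before 2:1 compression the overshoot was 1 × 2 = 2 dB, so input = -6 + 2 = -4 dBFS.

-4 dBFS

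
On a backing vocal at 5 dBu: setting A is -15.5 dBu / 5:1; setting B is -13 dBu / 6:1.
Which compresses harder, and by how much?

A: GR = 20.5 − 20.5/5 = 16.4 dB.
B: GR = 18 − 18/6 = 15 dB.
Difference: 1.4 dB in favour of A.

A, by 1.4 dB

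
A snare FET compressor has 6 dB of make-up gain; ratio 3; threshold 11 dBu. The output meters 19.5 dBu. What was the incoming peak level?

Remove make-up: 19.5 − 6 = 13.5 dBu.
The compressed level sits 13.5 − 11 = 2.5 dB over threshold.
Undo the ratio: input overshoot = 2.5 × 3 = 7.5 dB, giving input = 18.5 dBu.

18.5 dBu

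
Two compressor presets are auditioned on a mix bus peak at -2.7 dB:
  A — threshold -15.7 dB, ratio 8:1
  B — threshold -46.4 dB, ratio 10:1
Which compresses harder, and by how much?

B, by 27.955 dB

A: GR = 13 − 13/8 = 11.375 dB.
B: GR = 43.7 − 43.7/10 = 39.33 dB.
B reduces 27.955 dB more.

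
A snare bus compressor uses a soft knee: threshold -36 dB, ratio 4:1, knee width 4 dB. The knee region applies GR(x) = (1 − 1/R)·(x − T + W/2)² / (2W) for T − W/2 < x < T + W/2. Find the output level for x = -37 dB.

-37.09375 dB

x − T + W/2 = -37 − (-36) + 2 = 1.
GR = (1 − 1/4) × 1² / 8 = 0.75 × 1 / 8 = 0.09375 dB.
Output = -37 − 0.09375 = -37.09375 dB.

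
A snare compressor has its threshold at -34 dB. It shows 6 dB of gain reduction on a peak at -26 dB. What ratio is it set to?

Input overshoot = -26 − (-34) = 8 dB.
Output overshoot = 8 − 6 = 2 dB.
Ratio = input overshoot / output overshoot = 8 / 2 = 4.

4:1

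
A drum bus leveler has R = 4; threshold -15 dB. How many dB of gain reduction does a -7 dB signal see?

-7 dB exceeds the threshold by 8 dB.
At 4:1, output sits 8/4 = 2 dB above threshold.
GR = overshoot in − overshoot out = 8 − 2 = 6 dB.

6 dB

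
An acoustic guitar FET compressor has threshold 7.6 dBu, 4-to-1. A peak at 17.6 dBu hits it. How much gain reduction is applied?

Overshoot = 17.6 − 7.6 = 10 dB.
After 4:1 compression the overshoot becomes 10/4 = 2.5 dB.
GR = overshoot in − overshoot out = 10 − 2.5 = 7.5 dB.

7.5 dB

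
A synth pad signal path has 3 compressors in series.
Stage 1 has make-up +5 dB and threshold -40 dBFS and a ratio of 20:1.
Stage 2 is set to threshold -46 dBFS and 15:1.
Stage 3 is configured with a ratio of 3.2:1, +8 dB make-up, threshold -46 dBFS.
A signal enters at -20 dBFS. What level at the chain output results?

Stage 1: 20 dB above -40 dBFS, reduced 20:1 to 1 dB above → -39 dBFS; +5 dB make-up → -34 dBFS.
Stage 2: overshoot 12 dB → 12/15 = 0.8 dB → -45.2 dBFS.
Stage 3: overshoot 0.8 dB → 0.8/3.2 = 0.25 dB → -45.75 dBFS; +8 dB make-up → -37.75 dBFS.

-37.75 dBFS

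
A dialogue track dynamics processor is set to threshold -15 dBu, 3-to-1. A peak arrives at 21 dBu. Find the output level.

-3 dBu

Overshoot: 21 − (-15) = 36 dB.
3:1 compression reduces that to 36/3 = 12 dB over.
That puts the output at -3 dBu.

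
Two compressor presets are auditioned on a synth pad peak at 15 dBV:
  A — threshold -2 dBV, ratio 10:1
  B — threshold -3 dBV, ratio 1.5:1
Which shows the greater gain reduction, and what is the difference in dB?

A, by 9.3 dB

A: GR = 17 − 17/10 = 15.3 dB.
B: GR = 18 − 18/1.5 = 6 dB.
A reduces 9.3 dB more.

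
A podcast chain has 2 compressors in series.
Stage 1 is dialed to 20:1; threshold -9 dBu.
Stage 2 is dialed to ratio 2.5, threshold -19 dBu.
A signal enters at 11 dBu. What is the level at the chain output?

-14.6 dBu

Stage 1: 11 dBu is 20 dB over -9 dBu; at 20:1 that becomes 1 dB over, giving -8 dBu.
Stage 2: overshoot 11 dB → 11/2.5 = 4.4 dB → -14.6 dBu.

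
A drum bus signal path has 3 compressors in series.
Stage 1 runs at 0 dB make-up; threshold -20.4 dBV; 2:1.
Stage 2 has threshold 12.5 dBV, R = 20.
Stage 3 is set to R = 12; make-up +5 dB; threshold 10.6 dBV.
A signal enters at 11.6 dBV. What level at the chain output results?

0.6 dBV

Stage 1: 11.6 dBV is 32 dB over -20.4 dBV; at 2:1 that becomes 16 dB over, giving -4.4 dBV.
Stage 2: -4.4 dBV ≤ 12.5 dBV, so stage 2 doesn't engage; output -4.4 dBV.
Stage 3: -4.4 dBV is at or below the 10.6 dBV threshold — no compression; make-up brings it to 0.6 dBV.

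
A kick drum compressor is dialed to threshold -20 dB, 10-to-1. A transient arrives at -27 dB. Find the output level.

-27 dB

-27 dB is 7 dB below the -20 dB threshold, so no gain reduction is applied.
Output = input = -27 dB.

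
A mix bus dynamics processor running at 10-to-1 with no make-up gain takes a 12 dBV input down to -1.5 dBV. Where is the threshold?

-3 dBV

Let T be the threshold. Output overshoot = (input overshoot)/R, so -1.5 − T = (12 − T)/10.
10·(-1.5 − T) = 12 − T → 9·T = -15 − 12 = -27.
T = -27/9 = -3 dBV.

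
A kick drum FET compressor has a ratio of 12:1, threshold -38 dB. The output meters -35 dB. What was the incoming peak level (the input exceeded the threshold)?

-2 dB

That's 3 dB above the -38 dB threshold.
Undo the ratio: input overshoot = 3 × 12 = 36 dB, giving input = -2 dB.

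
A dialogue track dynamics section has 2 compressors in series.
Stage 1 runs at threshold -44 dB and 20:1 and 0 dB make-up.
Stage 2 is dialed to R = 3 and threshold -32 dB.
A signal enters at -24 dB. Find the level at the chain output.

Stage 1: -24 dB is 20 dB over -44 dB; at 20:1 that becomes 1 dB over, giving -43 dB.
Stage 2: below threshold (-43 ≤ -32); passes unchanged; output -43 dB.

-43 dB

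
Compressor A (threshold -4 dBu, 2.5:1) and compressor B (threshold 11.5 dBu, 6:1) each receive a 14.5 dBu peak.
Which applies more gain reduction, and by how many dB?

A, by 8.6 dB

A: GR = 18.5 − 18.5/2.5 = 11.1 dB.
B: GR = 3 − 3/6 = 2.5 dB.
Difference: 8.6 dB in favour of A.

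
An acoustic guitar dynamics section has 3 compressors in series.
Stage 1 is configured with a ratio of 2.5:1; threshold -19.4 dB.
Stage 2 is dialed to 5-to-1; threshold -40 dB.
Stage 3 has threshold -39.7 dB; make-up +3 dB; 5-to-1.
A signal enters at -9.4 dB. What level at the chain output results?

Stage 1: 10 dB above -19.4 dB, reduced 2.5:1 to 4 dB above → -15.4 dB.
Stage 2: -15.4 dB is 24.6 dB over -40 dB; at 5:1 that becomes 4.92 dB over, giving -35.08 dB.
Stage 3: -35.08 dB is 4.62 dB over -39.7 dB; at 5:1 that becomes 0.924 dB over, giving -38.776 dB; +3 dB make-up → -35.776 dB.

-35.776 dB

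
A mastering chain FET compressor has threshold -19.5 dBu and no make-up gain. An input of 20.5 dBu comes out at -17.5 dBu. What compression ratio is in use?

Input overshoot = 20.5 − (-19.5) = 40 dB; output overshoot = -17.5 − (-19.5) = 2 dB.
Ratio = 40 / 2 = 20.

20:1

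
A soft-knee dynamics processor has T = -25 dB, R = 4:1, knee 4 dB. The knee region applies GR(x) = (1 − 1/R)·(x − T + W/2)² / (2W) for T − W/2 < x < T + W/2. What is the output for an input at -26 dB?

x − T + W/2 = -26 − (-25) + 2 = 1.
GR = (1 − 1/4) × 1² / 8 = 0.75 × 1 / 8 = 0.09375 dB.
Output = -26 − 0.09375 = -26.09375 dB.

-26.09375 dB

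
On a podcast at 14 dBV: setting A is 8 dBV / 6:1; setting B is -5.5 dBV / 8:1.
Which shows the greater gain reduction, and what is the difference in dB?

B, by 12.0625 dB

A: 6 dB over, compressed to 1 dB over, so 5 dB of GR.
B: 19.5 dB over, compressed to 2.4375 dB over, so 17.0625 dB of GR.
Difference: 12.0625 dB in favour of B.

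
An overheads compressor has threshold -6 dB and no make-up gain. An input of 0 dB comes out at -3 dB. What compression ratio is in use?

Input overshoot = 0 − (-6) = 6 dB; output overshoot = -3 − (-6) = 3 dB.
Ratio = 6 / 3 = 2.

2:1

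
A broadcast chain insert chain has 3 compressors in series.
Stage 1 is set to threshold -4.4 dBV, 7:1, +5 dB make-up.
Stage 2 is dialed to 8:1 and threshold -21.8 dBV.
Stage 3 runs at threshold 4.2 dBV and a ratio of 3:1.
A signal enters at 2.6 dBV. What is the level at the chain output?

-18.875 dBV

Stage 1: 2.6 dBV is 7 dB over -4.4 dBV; at 7:1 that becomes 1 dB over, giving -3.4 dBV; +5 dB make-up → 1.6 dBV.
Stage 2: overshoot 23.4 dB → 23.4/8 = 2.925 dB → -18.875 dBV.
Stage 3: below threshold (-18.875 ≤ 4.2); passes unchanged; output -18.875 dBV.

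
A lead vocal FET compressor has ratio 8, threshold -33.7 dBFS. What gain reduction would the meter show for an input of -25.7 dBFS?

The signal is 8 dB above threshold.
A 8:1 ratio leaves 1 dB of that excess.
So the signal is attenuated by 8 − 1 = 7 dB.

7 dB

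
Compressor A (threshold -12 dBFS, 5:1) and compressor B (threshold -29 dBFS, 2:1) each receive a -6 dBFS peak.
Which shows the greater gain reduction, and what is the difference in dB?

B, by 6.7 dB

A: GR = 6 − 6/5 = 4.8 dB.
B: GR = 23 − 23/2 = 11.5 dB.
B applies 6.7 dB more gain reduction.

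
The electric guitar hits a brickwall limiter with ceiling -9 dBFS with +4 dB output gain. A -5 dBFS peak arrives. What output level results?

A brickwall limiter is an ∞:1 compressor: any input above the ceiling is clamped to -9 dBFS.
Output gain then adds 4 dB: -9 + 4 = -5 dBFS.

-5 dBFS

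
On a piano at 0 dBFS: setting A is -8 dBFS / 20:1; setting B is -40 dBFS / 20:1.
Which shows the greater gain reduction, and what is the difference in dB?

B, by 30.4 dB

A: overshoot 8 dB → output overshoot 0.4 dB → GR 7.6 dB.
B: overshoot 40 dB → output overshoot 2 dB → GR 38 dB.
B reduces 30.4 dB more.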